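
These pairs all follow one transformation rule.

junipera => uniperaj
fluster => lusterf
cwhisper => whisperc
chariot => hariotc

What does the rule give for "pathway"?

Rule — move the first character to the end.
So "pathway" becomes "athwayp".

athwayp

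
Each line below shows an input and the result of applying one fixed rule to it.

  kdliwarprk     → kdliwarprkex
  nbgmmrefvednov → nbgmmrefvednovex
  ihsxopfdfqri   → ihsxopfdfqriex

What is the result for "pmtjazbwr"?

pmtjazbwrex

In each case the input is transformed by: append "ex".
"pmtjazbwr" → "pmtjazbwrex".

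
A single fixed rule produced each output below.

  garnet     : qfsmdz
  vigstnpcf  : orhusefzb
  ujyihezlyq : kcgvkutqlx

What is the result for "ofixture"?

Looking at the pairs, the operation is to shift every letter 12 places forward in the alphabet (wrapping around), then move the last 2 characters to the front (rotate right by 2).
On "ofixture": the first step gives "arujfgdq", and the second then gives "dqarujfg".

dqarujfg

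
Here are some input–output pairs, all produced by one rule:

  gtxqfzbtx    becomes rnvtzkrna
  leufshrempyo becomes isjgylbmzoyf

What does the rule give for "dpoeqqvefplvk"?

epfjzypkkyijx

The rule is to reverse the string, then shift every letter 6 places backward in the alphabet (wrapping around).
For "dpoeqqvefplvk" the result is "epfjzypkkyijx".
(Check on "leufshrempyo": → "oypmerhsfuel" → "isjgylbmzoyf" ✓)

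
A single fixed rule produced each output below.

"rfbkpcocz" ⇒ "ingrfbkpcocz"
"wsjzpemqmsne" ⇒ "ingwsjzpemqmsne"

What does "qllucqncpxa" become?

The pattern: prepend "ing".
Doing the same to "qllucqncpxa": "ingqllucqncpxa".

ingqllucqncpxa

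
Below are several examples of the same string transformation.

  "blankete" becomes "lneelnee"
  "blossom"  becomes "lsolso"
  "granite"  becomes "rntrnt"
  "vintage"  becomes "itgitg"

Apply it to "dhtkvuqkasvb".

The pattern: keep every other character starting from the second (positions 2nd, 4th, 6th, ...), then write the whole string twice.
Applying both steps to "dhtkvuqkasvb": "hkuksb", then "hkuksbhkuksb".
(Check on "blankete": → "lnee" → "lneelnee" ✓)

hkuksbhkuksb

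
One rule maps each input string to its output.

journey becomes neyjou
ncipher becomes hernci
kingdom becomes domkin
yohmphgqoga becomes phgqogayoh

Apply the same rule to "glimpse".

psegli

Rule — move the first 3 characters to the end (rotate left by 3), then delete the first character.
Starting from "glimpse": after the first operation, "mpsegli"; after the second, "psegli".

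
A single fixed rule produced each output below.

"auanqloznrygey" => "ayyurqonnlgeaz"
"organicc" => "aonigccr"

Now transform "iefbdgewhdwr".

Rule — sort the characters into reverse alphabetical order, then swap the first and last characters.
Starting from "iefbdgewhdwr": after the first operation, "wwrihgfeeddb"; after the second, "bwrihgfeeddw".

bwrihgfeeddw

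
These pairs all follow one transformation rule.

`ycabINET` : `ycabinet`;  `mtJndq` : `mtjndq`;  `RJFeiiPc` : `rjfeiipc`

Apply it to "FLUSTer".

Looking at the pairs, the operation is to convert every letter to lowercase.
On "FLUSTer" that produces "fluster".

fluster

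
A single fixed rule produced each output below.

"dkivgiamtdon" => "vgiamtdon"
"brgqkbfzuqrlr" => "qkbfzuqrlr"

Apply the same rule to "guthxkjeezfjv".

Rule — delete the first 3 characters.
So "guthxkjeezfjv" becomes "hxkjeezfjv".

hxkjeezfjv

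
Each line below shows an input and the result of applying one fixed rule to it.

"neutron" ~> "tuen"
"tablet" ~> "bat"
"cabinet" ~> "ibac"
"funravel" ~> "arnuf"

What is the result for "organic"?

What's happening: reverse the string, then delete the first 3 characters.
Applying both steps to "organic": "cinagro", then "agro".

agro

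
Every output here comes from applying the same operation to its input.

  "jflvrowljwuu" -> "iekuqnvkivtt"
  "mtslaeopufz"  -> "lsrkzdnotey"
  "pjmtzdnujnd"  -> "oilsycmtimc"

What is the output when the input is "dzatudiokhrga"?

The rule is to shift every letter 1 place backward in the alphabet (wrapping around).
Applying that to "dzatudiokhrga" gives "cyzstchnjgqfz".

cyzstchnjgqfz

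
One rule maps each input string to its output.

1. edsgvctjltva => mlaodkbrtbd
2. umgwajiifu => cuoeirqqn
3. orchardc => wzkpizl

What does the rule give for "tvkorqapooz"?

In each case the input is transformed by: delete the last character, then shift every letter 8 places forward in the alphabet (wrapping around).
"tvkorqapooz" → "tvkorqapoo" → "bdswzyixww".

bdswzyixww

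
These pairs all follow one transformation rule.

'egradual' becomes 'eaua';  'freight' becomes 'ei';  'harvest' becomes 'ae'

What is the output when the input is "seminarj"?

eia

The rule is to keep only the vowels.
For "seminarj" the result is "eia".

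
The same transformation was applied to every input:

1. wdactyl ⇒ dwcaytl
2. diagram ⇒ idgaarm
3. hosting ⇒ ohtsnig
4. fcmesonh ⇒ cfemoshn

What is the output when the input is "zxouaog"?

Each output is the input with this applied: swap each adjacent pair of characters (1↔2, 3↔4, ...).
On "zxouaog" that produces "xzuooag".

xzuooag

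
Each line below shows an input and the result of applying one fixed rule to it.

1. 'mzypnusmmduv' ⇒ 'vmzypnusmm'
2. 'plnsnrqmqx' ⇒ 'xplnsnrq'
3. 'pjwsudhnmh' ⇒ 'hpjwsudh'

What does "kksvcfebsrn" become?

In each case the input is transformed by: move the last 3 characters to the front (rotate right by 3), then delete the first 2 characters.
Doing the same to "kksvcfebsrn": "nkksvcfeb".

nkksvcfeb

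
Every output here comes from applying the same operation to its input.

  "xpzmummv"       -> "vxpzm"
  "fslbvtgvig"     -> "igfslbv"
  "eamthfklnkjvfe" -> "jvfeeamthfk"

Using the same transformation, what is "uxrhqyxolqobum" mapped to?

Each output is the input with this applied: swap the front and back halves of the string, then delete the first 3 characters.
On "uxrhqyxolqobum": the first step gives "olqobumuxrhqyx", and the second then gives "obumuxrhqyx".

obumuxrhqyx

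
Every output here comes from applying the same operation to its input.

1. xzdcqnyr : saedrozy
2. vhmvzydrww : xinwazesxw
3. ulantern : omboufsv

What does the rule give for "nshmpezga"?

btinqfaho

What's happening: shift every letter 1 place forward in the alphabet (wrapping around), then swap the first and last characters.
Applying both steps to "nshmpezga": "otinqfahb", then "btinqfaho".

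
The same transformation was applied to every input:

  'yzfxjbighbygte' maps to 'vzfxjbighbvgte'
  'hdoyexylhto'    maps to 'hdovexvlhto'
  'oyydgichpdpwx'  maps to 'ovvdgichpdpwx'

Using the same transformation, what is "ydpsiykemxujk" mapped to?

The transformation: replace every "y" with "v".
So "ydpsiykemxujk" becomes "vdpsivkemxujk".

vdpsivkemxujk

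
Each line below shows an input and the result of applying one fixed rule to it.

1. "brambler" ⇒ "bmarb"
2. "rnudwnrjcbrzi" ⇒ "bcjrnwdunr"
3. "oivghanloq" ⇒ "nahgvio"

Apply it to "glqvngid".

In each case the input is transformed by: delete the last 3 characters, then reverse the string.
On "glqvngid": the first step gives "glqvn", and the second then gives "nvqlg".

nvqlg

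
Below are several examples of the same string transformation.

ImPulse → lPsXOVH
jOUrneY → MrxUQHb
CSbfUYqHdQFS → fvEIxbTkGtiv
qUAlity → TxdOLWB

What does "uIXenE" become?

XlaHQh

In each case the input is transformed by: shift every letter 3 places forward in the alphabet (wrapping around), then flip the case of every letter.
For "uIXenE", step one produces "xLAhqH"; step two turns that into "XlaHQh".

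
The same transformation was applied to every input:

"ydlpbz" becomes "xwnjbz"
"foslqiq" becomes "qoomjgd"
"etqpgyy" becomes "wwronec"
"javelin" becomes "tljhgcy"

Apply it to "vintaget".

Rule — sort the characters into reverse alphabetical order, then shift every letter 2 places backward in the alphabet (wrapping around).
For "vintaget" the result is "trrlgecy".

trrlgecy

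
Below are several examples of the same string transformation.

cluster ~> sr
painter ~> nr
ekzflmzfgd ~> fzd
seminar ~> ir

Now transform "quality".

ly

The transformation: keep one character in every 3, starting at position 1 (positions 1st, 4th, 7th, ...), then delete the first character.
Working it through for "quality": intermediate "qly", final "ly".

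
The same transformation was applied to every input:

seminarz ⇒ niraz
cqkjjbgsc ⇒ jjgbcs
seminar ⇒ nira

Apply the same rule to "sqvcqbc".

Each output is the input with this applied: delete the first 3 characters, then swap each adjacent pair of characters (1↔2, 3↔4, ...).
Applying both steps to "sqvcqbc": "cqbc", then "qccb".

qccb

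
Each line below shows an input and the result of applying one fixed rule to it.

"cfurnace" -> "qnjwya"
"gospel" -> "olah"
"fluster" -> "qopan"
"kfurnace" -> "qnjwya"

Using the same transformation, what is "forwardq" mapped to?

nswnzm

The pattern: shift every letter 4 places backward in the alphabet (wrapping around), then delete the first 2 characters.
For "forwardq", step one produces "bknswnzm"; step two turns that into "nswnzm".
(Check on "gospel": → "ckolah" → "olah" ✓)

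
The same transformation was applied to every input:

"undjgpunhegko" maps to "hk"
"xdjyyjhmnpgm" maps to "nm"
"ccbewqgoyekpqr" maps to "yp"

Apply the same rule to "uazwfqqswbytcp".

Looking at the pairs, the operation is to keep one character in every 3, starting at position 3 (positions 3rd, 6th, 9th, ...), then keep only the last 2 characters.
"uazwfqqswbytcp" → "zqwt" → "wt".

wt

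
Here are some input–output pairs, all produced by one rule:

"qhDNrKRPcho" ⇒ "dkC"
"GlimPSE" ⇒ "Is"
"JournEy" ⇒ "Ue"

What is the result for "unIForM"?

The rule is to keep one character in every 3, starting at position 3 (positions 3rd, 6th, 9th, ...), then flip the case of every letter.
"unIForM" → "iR".

iR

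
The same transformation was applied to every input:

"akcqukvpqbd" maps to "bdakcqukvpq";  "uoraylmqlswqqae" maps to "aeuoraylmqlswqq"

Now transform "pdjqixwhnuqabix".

The pattern: move the last 2 characters to the front (rotate right by 2).
On "pdjqixwhnuqabix" that produces "ixpdjqixwhnuqab".

ixpdjqixwhnuqab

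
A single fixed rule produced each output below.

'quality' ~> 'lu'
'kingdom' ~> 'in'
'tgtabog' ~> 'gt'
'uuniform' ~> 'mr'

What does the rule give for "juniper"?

jr

The rule is to sort the characters into alphabetical order, then keep one character in every 3, starting at position 3 (positions 3rd, 6th, 9th, ...).
On "juniper": the first step gives "eijnpru", and the second then gives "jr".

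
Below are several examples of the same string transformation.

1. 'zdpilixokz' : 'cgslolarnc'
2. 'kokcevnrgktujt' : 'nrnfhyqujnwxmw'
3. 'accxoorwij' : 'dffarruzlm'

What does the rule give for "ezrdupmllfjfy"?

hcugxspooimib

What's happening: shift every letter 3 places forward in the alphabet (wrapping around).
On "ezrdupmllfjfy" that produces "hcugxspooimib".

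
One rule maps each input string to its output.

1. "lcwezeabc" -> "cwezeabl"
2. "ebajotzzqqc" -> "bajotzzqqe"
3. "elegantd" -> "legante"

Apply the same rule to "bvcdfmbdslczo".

vcdfmbdslczb

In each case the input is transformed by: delete the last character, then move the first character to the end.
Working it through for "bvcdfmbdslczo": intermediate "bvcdfmbdslcz", final "vcdfmbdslczb".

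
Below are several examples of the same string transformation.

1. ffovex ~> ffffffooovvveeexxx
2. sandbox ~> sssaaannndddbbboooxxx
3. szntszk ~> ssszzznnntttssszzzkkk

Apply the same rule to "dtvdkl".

The rule is to repeat every character 3 times.
So "dtvdkl" becomes "dddtttvvvdddkkklll".

dddtttvvvdddkkklll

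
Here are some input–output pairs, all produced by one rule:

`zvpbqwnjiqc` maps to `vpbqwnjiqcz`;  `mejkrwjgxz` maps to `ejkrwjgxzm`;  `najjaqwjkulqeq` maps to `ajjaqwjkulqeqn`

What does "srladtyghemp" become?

rladtyghemps

Looking at the pairs, the operation is to move the first character to the end.
Doing the same to "srladtyghemp": "rladtyghemps".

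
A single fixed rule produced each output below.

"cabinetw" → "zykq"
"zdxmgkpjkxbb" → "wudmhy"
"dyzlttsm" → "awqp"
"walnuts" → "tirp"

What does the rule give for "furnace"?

coxb

Each output is the input with this applied: shift every letter 3 places backward in the alphabet (wrapping around), then keep every other character starting from the first (positions 1st, 3rd, 5th, ...).
Working it through for "furnace": intermediate "crokxzb", final "coxb".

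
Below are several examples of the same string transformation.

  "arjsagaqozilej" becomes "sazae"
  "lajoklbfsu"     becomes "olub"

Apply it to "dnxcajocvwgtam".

cdwoa

In each case the input is transformed by: keep one character in every 3, starting at position 1 (positions 1st, 4th, 7th, ...), then swap each adjacent pair of characters (1↔2, 3↔4, ...).
Applying that to "dnxcajocvwgtam" gives "cdwoa".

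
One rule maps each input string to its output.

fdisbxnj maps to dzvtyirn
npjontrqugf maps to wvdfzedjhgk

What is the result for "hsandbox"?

The rule is to move the last 2 characters to the front (rotate right by 2), then shift every letter 10 places backward in the alphabet (wrapping around).
Applying both steps to "hsandbox": "oxhsandb", then "enxiqdtr".

enxiqdtr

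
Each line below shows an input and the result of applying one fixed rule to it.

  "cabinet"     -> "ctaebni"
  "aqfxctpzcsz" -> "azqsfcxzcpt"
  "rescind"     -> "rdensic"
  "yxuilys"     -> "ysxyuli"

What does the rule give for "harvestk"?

The rule is to take characters alternately from the front and the back (1st, last, 2nd, 2nd-last, ...).
For "harvestk" the result is "hkatrsve".

hkatrsve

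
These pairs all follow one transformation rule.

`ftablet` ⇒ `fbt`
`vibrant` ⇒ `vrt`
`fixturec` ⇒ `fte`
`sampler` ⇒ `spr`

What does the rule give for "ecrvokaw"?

Looking at the pairs, the operation is to keep one character in every 3, starting at position 1 (positions 1st, 4th, 7th, ...).
On "ecrvokaw" that produces "eva".

eva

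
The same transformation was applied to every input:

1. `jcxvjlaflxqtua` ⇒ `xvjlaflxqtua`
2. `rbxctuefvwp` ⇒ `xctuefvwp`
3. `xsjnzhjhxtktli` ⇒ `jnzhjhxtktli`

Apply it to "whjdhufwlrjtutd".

The transformation: delete the first 2 characters.
"whjdhufwlrjtutd" → "jdhufwlrjtutd".

jdhufwlrjtutd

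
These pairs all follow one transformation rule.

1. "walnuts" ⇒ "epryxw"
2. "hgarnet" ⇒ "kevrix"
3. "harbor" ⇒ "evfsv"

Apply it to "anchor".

rglsv

The rule is to shift every letter 4 places forward in the alphabet (wrapping around), then delete the first character.
For "anchor", step one produces "erglsv"; step two turns that into "rglsv".
(Check on "walnuts": → "aepryxw" → "epryxw" ✓)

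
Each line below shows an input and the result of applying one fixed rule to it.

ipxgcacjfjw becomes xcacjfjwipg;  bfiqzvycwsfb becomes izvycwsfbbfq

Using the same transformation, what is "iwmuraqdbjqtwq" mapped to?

Each output is the input with this applied: move the first 3 characters to the end (rotate left by 3), then swap the first and last characters.
For "iwmuraqdbjqtwq" the result is "mraqdbjqtwqiwu".

mraqdbjqtwqiwu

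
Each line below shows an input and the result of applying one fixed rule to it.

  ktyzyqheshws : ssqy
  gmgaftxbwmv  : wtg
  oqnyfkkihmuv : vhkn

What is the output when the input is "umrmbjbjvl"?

Each output is the input with this applied: keep one character in every 3, starting at position 3 (positions 3rd, 6th, 9th, ...), then reverse the string.
Starting from "umrmbjbjvl": after the first operation, "rjv"; after the second, "vjr".

vjr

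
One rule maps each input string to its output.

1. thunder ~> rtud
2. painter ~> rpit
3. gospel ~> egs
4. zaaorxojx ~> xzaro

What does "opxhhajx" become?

joxh

What's happening: keep every other character starting from the first (positions 1st, 3rd, 5th, ...), then move the last character to the front.
Working it through for "opxhhajx": intermediate "oxhj", final "joxh".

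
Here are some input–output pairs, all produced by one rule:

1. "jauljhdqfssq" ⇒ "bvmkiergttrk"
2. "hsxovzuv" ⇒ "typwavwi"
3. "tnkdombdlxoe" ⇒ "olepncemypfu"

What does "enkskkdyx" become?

Rule — shift every letter 1 place forward in the alphabet (wrapping around), then move the first character to the end.
On "enkskkdyx": the first step gives "foltllezy", and the second then gives "oltllezyf".

oltllezyf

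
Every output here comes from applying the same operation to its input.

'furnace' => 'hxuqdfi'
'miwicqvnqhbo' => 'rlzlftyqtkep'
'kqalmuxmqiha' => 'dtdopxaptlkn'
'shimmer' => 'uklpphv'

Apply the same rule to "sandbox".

adqgerv

The pattern: swap the first and last characters, then shift every letter 3 places forward in the alphabet (wrapping around).
On "sandbox": the first step gives "xandbos", and the second then gives "adqgerv".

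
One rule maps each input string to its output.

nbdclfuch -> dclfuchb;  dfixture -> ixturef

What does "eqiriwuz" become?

Rule — delete the first character, then move the first character to the end.
"eqiriwuz" → "iriwuzq".

iriwuzq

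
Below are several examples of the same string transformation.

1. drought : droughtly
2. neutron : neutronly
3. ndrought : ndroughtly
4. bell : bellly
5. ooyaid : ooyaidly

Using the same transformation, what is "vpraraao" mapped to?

The pattern: append "ly".
For "vpraraao" the result is "vpraraaoly".

vpraraaoly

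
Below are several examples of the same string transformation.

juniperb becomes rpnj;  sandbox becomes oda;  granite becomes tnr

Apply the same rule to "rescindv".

Each output is the input with this applied: reverse the string, then keep every other character starting from the second (positions 2nd, 4th, 6th, ...).
"rescindv" → "vdnicser" → "disr".

disr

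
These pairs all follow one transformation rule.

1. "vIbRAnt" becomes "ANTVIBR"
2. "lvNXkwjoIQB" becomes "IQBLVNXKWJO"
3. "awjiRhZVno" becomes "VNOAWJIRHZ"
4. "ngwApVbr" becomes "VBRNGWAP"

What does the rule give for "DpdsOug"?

In each case the input is transformed by: move the last 3 characters to the front (rotate right by 3), then convert every letter to uppercase.
For "DpdsOug" the result is "OUGDPDS".

OUGDPDS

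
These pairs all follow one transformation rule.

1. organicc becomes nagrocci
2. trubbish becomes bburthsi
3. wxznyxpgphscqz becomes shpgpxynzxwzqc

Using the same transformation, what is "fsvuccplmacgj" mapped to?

amlpccuvsfjgc

The rule is to move the last 3 characters to the front (rotate right by 3), then reverse the string.
"fsvuccplmacgj" → "amlpccuvsfjgc".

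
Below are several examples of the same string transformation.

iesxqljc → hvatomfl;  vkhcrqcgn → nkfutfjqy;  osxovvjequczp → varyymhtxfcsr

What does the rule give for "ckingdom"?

nlqjgrpf

What's happening: move the first character to the end, then shift every letter 3 places forward in the alphabet (wrapping around).
On "ckingdom" that produces "nlqjgrpf".
(Check on "osxovvjequczp": → "sxovvjequczpo" → "varyymhtxfcsr" ✓)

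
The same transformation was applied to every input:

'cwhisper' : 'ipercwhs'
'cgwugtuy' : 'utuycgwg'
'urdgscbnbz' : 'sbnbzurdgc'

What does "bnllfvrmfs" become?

Rule — swap the front and back halves of the string, then swap the first and last characters.
Applying both steps to "bnllfvrmfs": "vrmfsbnllf", then "frmfsbnllv".

frmfsbnllv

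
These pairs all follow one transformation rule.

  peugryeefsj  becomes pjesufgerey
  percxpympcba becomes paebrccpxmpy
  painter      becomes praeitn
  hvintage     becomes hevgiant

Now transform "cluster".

What's happening: take characters alternately from the front and the back (1st, last, 2nd, 2nd-last, ...).
So "cluster" becomes "crleuts".

crleuts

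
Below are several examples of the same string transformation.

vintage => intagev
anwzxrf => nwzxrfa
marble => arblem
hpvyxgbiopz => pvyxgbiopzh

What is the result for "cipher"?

Rule — move the first character to the end.
For "cipher" the result is "ipherc".

ipherc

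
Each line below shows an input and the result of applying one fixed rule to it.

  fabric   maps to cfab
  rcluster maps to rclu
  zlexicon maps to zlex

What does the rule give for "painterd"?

pain

What's happening: swap the front and back halves of the string, then keep only the last 4 characters.
On "painterd" that produces "pain".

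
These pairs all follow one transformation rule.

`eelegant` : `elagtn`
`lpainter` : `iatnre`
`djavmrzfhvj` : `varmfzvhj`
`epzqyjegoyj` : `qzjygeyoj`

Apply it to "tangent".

The rule is to swap each adjacent pair of characters (1↔2, 3↔4, ...), then delete the first 2 characters.
Starting from "tangent": after the first operation, "atgnnet"; after the second, "gnnet".

gnnet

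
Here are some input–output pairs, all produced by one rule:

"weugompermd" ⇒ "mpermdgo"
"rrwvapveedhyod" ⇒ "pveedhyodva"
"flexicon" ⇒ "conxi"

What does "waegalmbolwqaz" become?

lmbolwqazga

In each case the input is transformed by: delete the first 3 characters, then move the first 2 characters to the end (rotate left by 2).
Working it through for "waegalmbolwqaz": intermediate "galmbolwqaz", final "lmbolwqazga".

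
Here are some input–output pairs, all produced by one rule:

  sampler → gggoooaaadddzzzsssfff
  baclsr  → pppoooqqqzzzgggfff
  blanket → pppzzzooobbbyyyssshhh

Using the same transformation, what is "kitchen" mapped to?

Rule — repeat every character 3 times, then shift every letter 12 places backward in the alphabet (wrapping around).
Working it through for "kitchen": intermediate "kkkiiitttccchhheeennn", final "yyywwwhhhqqqvvvsssbbb".

yyywwwhhhqqqvvvsssbbb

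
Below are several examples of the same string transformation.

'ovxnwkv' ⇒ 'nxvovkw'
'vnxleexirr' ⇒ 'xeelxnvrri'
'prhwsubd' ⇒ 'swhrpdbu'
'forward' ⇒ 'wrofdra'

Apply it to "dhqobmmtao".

The pattern: reverse the string, then move the first 3 characters to the end (rotate left by 3).
"dhqobmmtao" → "oatmmboqhd" → "mmboqhdoat".
(Check on "vnxleexirr": → "rrixeelxnv" → "xeelxnvrri" ✓)

mmboqhdoat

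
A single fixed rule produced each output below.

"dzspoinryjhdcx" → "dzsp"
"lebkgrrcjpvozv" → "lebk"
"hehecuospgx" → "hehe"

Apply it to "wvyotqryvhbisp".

Looking at the pairs, the operation is to keep only the first 4 characters.
For "wvyotqryvhbisp" the result is "wvyo".

wvyo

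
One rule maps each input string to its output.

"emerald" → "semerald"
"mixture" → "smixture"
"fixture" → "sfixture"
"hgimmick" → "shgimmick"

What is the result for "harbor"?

sharbor

The rule is to prepend "s".
Applying that to "harbor" gives "sharbor".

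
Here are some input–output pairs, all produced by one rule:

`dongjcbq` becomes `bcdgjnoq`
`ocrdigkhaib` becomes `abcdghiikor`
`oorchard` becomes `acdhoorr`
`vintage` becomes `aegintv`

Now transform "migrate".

aegimrt

The rule is to sort the characters into alphabetical order.
Applying that to "migrate" gives "aegimrt".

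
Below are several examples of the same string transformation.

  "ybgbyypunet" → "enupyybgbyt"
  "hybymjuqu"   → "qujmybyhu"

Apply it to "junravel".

The transformation: move the last character to the front, then reverse the string.
Starting from "junravel": after the first operation, "ljunrave"; after the second, "evarnujl".

evarnujl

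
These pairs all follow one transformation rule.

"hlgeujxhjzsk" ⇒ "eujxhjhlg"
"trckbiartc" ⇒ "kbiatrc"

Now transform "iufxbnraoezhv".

xbnraoeiuf

The transformation: delete the last 3 characters, then move the first 3 characters to the end (rotate left by 3).
Working it through for "iufxbnraoezhv": intermediate "iufxbnraoe", final "xbnraoeiuf".
(Check on "trckbiartc": → "trckbia" → "kbiatrc" ✓)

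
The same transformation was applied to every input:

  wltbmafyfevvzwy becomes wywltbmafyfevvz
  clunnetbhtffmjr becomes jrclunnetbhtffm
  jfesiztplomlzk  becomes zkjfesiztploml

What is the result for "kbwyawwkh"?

khkbwyaww

Each output is the input with this applied: move the last 2 characters to the front (rotate right by 2).
So "kbwyawwkh" becomes "khkbwyaww".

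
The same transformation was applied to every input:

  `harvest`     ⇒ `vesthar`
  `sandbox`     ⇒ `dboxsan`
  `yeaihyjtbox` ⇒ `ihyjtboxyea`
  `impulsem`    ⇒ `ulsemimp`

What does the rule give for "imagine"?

gineima

What's happening: move the first 3 characters to the end (rotate left by 3).
Applying that to "imagine" gives "gineima".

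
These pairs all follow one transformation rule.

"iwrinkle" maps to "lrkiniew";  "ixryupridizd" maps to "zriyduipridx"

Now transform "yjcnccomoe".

Each output is the input with this applied: take characters alternately from the front and the back (1st, last, 2nd, 2nd-last, ...), then move the first 3 characters to the end (rotate left by 3).
On "yjcnccomoe" that produces "ocmnoccyej".

ocmnoccyej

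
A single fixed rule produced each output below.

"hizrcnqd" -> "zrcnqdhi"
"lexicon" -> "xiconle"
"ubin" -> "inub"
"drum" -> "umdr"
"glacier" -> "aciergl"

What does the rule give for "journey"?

In each case the input is transformed by: move the first 2 characters to the end (rotate left by 2).
On "journey" that produces "urneyjo".

urneyjo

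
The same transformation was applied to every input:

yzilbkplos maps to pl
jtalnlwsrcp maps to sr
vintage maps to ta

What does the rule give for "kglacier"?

Looking at the pairs, the operation is to move the last 2 characters to the front (rotate right by 2), then keep only the last 2 characters.
So "kglacier" becomes "ci".

ci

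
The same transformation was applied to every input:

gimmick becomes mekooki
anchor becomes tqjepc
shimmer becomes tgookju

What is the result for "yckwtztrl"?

ntvbvymea

In each case the input is transformed by: reverse the string, then shift every letter 2 places forward in the alphabet (wrapping around).
On "yckwtztrl": the first step gives "lrtztwkcy", and the second then gives "ntvbvymea".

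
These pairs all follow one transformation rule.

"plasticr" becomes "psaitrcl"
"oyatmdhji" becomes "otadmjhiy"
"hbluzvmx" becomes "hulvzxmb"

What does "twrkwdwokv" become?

Looking at the pairs, the operation is to swap each adjacent pair of characters (1↔2, 3↔4, ...), then move the first character to the end.
Starting from "twrkwdwokv": after the first operation, "wtkrdwowvk"; after the second, "tkrdwowvkw".

tkrdwowvkw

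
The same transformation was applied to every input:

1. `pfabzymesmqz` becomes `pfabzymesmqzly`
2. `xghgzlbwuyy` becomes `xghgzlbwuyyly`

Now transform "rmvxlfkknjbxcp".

Each output is the input with this applied: append "ly".
Applying that to "rmvxlfkknjbxcp" gives "rmvxlfkknjbxcply".

rmvxlfkknjbxcply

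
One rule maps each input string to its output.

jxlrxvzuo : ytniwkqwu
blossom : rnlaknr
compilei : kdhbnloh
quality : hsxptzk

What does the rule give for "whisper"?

odqvghr

Each output is the input with this applied: shift every letter 1 place backward in the alphabet (wrapping around), then move the last 3 characters to the front (rotate right by 3).
"whisper" → "vghrodq" → "odqvghr".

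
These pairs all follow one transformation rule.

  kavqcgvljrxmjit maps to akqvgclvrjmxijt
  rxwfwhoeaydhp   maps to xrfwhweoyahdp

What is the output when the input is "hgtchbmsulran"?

The transformation: swap each adjacent pair of characters (1↔2, 3↔4, ...).
For "hgtchbmsulran" the result is "ghctbhsmluarn".

ghctbhsmluarn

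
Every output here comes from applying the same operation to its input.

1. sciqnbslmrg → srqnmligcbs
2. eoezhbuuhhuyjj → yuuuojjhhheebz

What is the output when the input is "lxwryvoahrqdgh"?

xwvrrqolhhgday

In each case the input is transformed by: sort the characters into reverse alphabetical order, then move the first character to the end.
On "lxwryvoahrqdgh" that produces "xwvrrqolhhgday".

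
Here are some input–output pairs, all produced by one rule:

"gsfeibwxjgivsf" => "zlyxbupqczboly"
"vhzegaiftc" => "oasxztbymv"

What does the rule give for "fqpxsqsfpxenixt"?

yjiqljlyiqxgbqm

Rule — shift every letter 7 places backward in the alphabet (wrapping around).
For "fqpxsqsfpxenixt" the result is "yjiqljlyiqxgbqm".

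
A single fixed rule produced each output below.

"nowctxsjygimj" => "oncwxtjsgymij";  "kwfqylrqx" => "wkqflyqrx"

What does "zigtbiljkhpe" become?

iztgibjlhkep

What's happening: swap each adjacent pair of characters (1↔2, 3↔4, ...).
Applying that to "zigtbiljkhpe" gives "iztgibjlhkep".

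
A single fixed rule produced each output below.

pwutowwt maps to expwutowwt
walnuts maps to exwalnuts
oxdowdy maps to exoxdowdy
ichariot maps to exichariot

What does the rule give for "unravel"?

exunravel

What's happening: prepend "ex".
Doing the same to "unravel": "exunravel".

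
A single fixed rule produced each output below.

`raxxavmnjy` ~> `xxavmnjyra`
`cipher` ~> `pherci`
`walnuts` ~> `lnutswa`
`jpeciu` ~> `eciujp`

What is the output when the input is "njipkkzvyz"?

The transformation: move the first 2 characters to the end (rotate left by 2).
So "njipkkzvyz" becomes "ipkkzvyznj".

ipkkzvyznj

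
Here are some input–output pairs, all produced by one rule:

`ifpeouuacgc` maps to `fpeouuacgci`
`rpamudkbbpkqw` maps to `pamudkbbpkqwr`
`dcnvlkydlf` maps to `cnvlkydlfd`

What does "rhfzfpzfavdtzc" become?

hfzfpzfavdtzcr

The pattern: move the first character to the end.
Applying that to "rhfzfpzfavdtzc" gives "hfzfpzfavdtzcr".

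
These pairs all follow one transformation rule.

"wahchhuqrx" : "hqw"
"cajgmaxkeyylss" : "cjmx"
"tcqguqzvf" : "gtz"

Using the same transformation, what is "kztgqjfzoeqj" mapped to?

gkqz

The pattern: sort the characters into alphabetical order, then keep one character in every 3, starting at position 3 (positions 3rd, 6th, 9th, ...).
On "kztgqjfzoeqj": the first step gives "efgjjkoqqtzz", and the second then gives "gkqz".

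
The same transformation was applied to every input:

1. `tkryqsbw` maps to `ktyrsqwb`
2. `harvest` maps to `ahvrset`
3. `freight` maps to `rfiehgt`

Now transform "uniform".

Each output is the input with this applied: swap each adjacent pair of characters (1↔2, 3↔4, ...).
"uniform" → "nufirom".

nufirom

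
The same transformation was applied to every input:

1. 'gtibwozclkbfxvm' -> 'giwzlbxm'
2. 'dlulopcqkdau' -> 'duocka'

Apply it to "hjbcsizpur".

hbszu

In each case the input is transformed by: keep every other character starting from the first (positions 1st, 3rd, 5th, ...).
Doing the same to "hjbcsizpur": "hbszu".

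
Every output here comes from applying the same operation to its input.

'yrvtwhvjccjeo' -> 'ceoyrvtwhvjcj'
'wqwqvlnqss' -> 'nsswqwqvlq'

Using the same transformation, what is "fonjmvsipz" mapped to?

Looking at the pairs, the operation is to move the last 3 characters to the front (rotate right by 3), then swap the first and last characters.
"fonjmvsipz" → "ipzfonjmvs" → "spzfonjmvi".

spzfonjmvi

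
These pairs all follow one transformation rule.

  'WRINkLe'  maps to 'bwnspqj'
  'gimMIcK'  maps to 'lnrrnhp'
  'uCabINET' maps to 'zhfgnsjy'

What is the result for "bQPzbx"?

Looking at the pairs, the operation is to shift every letter 5 places forward in the alphabet (wrapping around), then convert every letter to lowercase.
"bQPzbx" → "gVUegc" → "gvuegc".

gvuegc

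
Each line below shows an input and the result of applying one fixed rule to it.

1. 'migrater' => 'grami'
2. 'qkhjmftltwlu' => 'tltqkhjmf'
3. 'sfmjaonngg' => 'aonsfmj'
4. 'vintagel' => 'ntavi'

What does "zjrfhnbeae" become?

hnbzjrf

Looking at the pairs, the operation is to delete the last 3 characters, then move the last 3 characters to the front (rotate right by 3).
Working it through for "zjrfhnbeae": intermediate "zjrfhnb", final "hnbzjrf".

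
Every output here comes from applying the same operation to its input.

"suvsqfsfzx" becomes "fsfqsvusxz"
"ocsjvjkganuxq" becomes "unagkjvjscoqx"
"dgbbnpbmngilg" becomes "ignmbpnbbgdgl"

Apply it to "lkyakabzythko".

Each output is the input with this applied: reverse the string, then move the first 2 characters to the end (rotate left by 2).
So "lkyakabzythko" becomes "htyzbakayklok".
(Check on "ocsjvjkganuxq": → "qxunagkjvjsco" → "unagkjvjscoqx" ✓)

htyzbakayklok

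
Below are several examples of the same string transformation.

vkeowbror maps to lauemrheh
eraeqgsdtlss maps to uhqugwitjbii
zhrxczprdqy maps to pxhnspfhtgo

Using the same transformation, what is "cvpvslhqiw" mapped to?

slflibxgym

The rule is to shift every letter 10 places backward in the alphabet (wrapping around).
So "cvpvslhqiw" becomes "slflibxgym".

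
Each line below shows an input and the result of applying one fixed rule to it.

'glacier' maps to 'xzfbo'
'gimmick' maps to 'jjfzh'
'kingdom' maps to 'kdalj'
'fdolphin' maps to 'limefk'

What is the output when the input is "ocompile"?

ljmfib

Looking at the pairs, the operation is to delete the first 2 characters, then shift every letter 3 places backward in the alphabet (wrapping around).
Applying both steps to "ocompile": "ompile", then "ljmfib".
(Check on "gimmick": → "mmick" → "jjfzh" ✓)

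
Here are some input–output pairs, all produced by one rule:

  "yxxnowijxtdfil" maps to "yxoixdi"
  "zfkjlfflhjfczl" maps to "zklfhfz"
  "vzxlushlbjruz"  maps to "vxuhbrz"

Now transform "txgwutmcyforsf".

tgumyos

Looking at the pairs, the operation is to keep every other character starting from the first (positions 1st, 3rd, 5th, ...).
Applying that to "txgwutmcyforsf" gives "tgumyos".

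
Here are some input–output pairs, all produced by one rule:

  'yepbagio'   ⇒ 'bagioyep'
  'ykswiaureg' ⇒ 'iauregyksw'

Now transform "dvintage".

Rule — move the last character to the front, then swap the front and back halves of the string.
Starting from "dvintage": after the first operation, "edvintag"; after the second, "ntagedvi".

ntagedvi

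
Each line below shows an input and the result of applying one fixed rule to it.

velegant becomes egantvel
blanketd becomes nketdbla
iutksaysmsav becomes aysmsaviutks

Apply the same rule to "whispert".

Looking at the pairs, the operation is to move the last character to the front, then swap the front and back halves of the string.
Working it through for "whispert": intermediate "twhisper", final "spertwhi".

spertwhi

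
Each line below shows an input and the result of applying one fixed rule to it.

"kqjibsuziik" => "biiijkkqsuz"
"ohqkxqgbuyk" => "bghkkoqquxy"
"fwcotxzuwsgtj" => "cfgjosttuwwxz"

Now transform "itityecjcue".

cceeiijttuy

Rule — sort the characters into alphabetical order.
Applying that to "itityecjcue" gives "cceeiijttuy".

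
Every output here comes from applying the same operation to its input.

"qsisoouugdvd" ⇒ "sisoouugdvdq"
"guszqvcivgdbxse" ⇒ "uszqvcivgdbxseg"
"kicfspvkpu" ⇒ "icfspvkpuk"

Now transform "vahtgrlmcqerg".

ahtgrlmcqergv

Looking at the pairs, the operation is to move the first character to the end.
On "vahtgrlmcqerg" that produces "ahtgrlmcqergv".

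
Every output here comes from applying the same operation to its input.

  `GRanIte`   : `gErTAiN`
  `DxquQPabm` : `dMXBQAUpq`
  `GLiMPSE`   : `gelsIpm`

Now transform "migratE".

In each case the input is transformed by: take characters alternately from the front and the back (1st, last, 2nd, 2nd-last, ...), then flip the case of every letter.
"migratE" → "mEitgar" → "MeITGAR".

MeITGAR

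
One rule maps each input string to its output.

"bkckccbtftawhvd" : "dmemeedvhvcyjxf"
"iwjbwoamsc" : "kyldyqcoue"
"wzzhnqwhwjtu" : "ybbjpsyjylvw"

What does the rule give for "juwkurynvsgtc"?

Each output is the input with this applied: shift every letter 2 places forward in the alphabet (wrapping around).
So "juwkurynvsgtc" becomes "lwymwtapxuive".

lwymwtapxuive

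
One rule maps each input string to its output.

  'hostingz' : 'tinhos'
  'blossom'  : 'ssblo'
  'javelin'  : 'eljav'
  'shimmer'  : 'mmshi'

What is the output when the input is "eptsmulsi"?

smulept

The pattern: delete the last 2 characters, then move the first 3 characters to the end (rotate left by 3).
Starting from "eptsmulsi": after the first operation, "eptsmul"; after the second, "smulept".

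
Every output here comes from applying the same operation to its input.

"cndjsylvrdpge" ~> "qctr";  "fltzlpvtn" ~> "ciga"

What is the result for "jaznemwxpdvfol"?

isby

Looking at the pairs, the operation is to shift every letter 13 places forward in the alphabet (wrapping around) — i.e. ROT13, then keep only the last 4 characters.
On "jaznemwxpdvfol" that produces "isby".
(Check on "fltzlpvtn": → "sygmyciga" → "ciga" ✓)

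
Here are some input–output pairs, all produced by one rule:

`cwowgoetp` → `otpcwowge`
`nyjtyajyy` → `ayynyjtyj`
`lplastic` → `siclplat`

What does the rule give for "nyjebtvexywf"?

xwfnyjebtvey

The pattern: move the last 3 characters to the front (rotate right by 3), then swap the first and last characters.
Doing the same to "nyjebtvexywf": "xwfnyjebtvey".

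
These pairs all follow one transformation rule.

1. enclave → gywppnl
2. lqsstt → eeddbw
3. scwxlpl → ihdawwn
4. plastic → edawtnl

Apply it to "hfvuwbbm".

In each case the input is transformed by: sort the characters into reverse alphabetical order, then shift every letter 11 places forward in the alphabet (wrapping around).
On "hfvuwbbm": the first step gives "wvumhfbb", and the second then gives "hgfxsqmm".

hgfxsqmm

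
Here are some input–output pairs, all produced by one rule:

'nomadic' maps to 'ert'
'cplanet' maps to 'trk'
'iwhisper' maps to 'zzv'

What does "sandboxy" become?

juo

In each case the input is transformed by: shift every letter 9 places backward in the alphabet (wrapping around), then keep one character in every 3, starting at position 1 (positions 1st, 4th, 7th, ...).
Starting from "sandboxy": after the first operation, "jreusfop"; after the second, "juo".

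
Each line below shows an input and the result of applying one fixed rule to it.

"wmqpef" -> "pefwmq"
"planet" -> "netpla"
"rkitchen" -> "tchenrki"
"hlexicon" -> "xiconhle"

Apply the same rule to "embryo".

ryoemb

Each output is the input with this applied: move the first 3 characters to the end (rotate left by 3).
For "embryo" the result is "ryoemb".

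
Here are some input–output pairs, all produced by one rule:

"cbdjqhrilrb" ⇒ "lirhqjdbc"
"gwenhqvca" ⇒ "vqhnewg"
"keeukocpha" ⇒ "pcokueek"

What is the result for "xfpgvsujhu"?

Each output is the input with this applied: reverse the string, then delete the first 2 characters.
On "xfpgvsujhu": the first step gives "uhjusvgpfx", and the second then gives "jusvgpfx".

jusvgpfx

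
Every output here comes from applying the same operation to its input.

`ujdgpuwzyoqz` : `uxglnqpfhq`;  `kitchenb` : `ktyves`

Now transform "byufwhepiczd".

In each case the input is transformed by: delete the first 2 characters, then shift every letter 9 places backward in the alphabet (wrapping around).
Working it through for "byufwhepiczd": intermediate "ufwhepiczd", final "lwnyvgztqu".

lwnyvgztqu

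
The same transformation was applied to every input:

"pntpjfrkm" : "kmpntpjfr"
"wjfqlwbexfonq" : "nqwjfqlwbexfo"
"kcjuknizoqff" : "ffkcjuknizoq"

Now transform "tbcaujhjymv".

mvtbcaujhjy

In each case the input is transformed by: move the last 2 characters to the front (rotate right by 2).
Applying that to "tbcaujhjymv" gives "mvtbcaujhjy".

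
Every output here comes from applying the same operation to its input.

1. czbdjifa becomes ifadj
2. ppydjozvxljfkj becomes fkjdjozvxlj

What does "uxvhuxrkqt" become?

What's happening: delete the first 3 characters, then move the last 3 characters to the front (rotate right by 3).
On "uxvhuxrkqt": the first step gives "huxrkqt", and the second then gives "kqthuxr".

kqthuxr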